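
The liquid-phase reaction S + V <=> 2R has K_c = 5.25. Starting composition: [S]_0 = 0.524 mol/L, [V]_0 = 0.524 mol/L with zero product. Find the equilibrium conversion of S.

X = 0.534

Let X = conversion of S; extent ξ = 0.524·X mol/L.
Concentrations: [S] = 0.524 − 0.524X; [V] = 0.524 − 0.524X; [R] = 1.05X.
K_c = [R]^2 / ([S] [V]).
Equating to 5.25: the physical root is X = 0.534.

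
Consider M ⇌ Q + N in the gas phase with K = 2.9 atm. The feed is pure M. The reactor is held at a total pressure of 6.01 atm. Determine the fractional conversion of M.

X = 0.571

Let X = conversion of M (basis 1 mol M); extent of reaction ξ = X.
Moles: n_M = 1 − X; n_Q = X; n_N = X.
n_T = Σnᵢ = 1 + X.
Mole fractions y_i = n_i/n_T; K = p_Q p_N / (p_M) with p_i = y_i·P.
This yields a degree-2 equation in X; solving on (0,1), X = 0.571.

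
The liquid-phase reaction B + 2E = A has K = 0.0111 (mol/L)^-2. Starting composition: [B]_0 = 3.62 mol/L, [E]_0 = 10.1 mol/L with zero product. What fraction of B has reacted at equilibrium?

Let X = conversion of B; extent ξ = 3.62·X mol/L.
Concentrations: [B] = 3.62 − 3.62X; [E] = 10.1 − 7.24X; [A] = 3.62X.
K = [A] / ([B] [E]^2).
Setting equal to 0.0111 and solving for X on (0,1) gives X = 0.376.

X = 0.376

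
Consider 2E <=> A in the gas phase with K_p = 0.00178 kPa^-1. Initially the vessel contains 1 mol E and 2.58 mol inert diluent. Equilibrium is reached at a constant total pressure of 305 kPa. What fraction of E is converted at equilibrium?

Let X = conversion of E (basis 1 mol E); extent of reaction ξ = 0.5X.
At extent ξ: n_E = 1 − X; n_A = 0.5X; n_I = 2.58 (inert).
n_T = Σnᵢ = 3.58 − 0.5X.
y_i = n_i/n_T, p_i = y_i·P. K_p = p_A / (p_E^2).
This yields a degree-2 equation in X; solving on (0,1), X = 0.200.

X = 0.200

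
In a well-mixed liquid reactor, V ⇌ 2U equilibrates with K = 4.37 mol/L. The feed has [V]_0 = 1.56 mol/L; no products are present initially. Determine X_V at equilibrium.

X = 0.557

Let X = conversion of V; extent ξ = 1.56·X mol/L.
Concentrations: [V] = 1.56 − 1.56X; [U] = 3.12X.
K = [U]^2 / ([V]).
Solving K = 4.37 for X ∈ (0,1): X = 0.557.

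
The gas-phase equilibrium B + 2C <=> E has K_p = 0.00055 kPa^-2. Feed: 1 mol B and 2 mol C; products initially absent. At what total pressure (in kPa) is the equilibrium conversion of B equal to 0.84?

P = 403 kPa

Let X = conversion of B (basis 1 mol B); extent of reaction ξ = X.
Species balance: n_B = 1 − X; n_C = 2 − 2X; n_E = X.
n_T = Σnᵢ = 3 − 2X.
K_p = p_E / (p_B p_C^2) with p_i = (n_i/n_T)·P.
At X = 0.84: the mole-fraction product g(X) = Π y_i^ν_i = 89.33. Since K_p = g(X)·P^{-2}, P = (g/K_p)^(1/2) = (89.33/0.00055)^(1/2) = 403 kPa.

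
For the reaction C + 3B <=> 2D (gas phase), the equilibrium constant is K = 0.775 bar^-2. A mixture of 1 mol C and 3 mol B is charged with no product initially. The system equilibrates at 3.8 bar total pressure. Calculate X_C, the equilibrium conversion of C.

Basis: 1 mol C initially; let X = conversion of C. Extent ξ = X.
Mole table: n_C = 1 − X; n_B = 3 − 3X; n_D = 2X.
n_T = Σnᵢ = 4 − 2X.
y_i = n_i/n_T, p_i = y_i·P. K = p_D^2 / (p_C p_B^3).
Equating to 0.775 bar^-2 and solving on 0 < X < 1: X = 0.567.

X = 0.567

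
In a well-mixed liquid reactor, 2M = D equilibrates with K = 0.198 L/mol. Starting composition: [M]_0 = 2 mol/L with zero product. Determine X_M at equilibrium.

X = 0.342

Let X = conversion of M; extent ξ = 2X/2 mol/L.
Concentrations: [M] = 2 − 2X; [D] = 1X.
K = [D] / ([M]^2).
Setting equal to 0.198 and solving for X on (0,1) gives X = 0.342.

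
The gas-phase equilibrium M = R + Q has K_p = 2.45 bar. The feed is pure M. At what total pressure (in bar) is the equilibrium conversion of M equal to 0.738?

Let X = conversion of M (basis 1 mol M); extent of reaction ξ = X.
Moles: n_M = 1 − X; n_R = X; n_Q = X.
n_T = Σnᵢ = 1 + X.
K_p = p_R p_Q / (p_M) with p_i = (n_i/n_T)·P.
At X = 0.738: the mole-fraction product g(X) = Π y_i^ν_i = 1.196. Since K_p = g(X)·P^{1}, P = (K_p/g)^(1/1) = (2.45/1.196)^(1/1) = 2.05 bar.

P = 2.05 bar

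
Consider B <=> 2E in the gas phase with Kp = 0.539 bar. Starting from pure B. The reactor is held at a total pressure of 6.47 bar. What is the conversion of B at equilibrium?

Basis: 1 mol B initially; let X = conversion of B. Extent ξ = X.
Moles: n_B = 1 − X; n_E = 2X.
n_T = Σnᵢ = 1 + X.
Mole fractions y_i = n_i/n_T; Kp = p_E^2 / (p_B) with p_i = y_i·P.
Equating to 0.539 bar and solving on 0 < X < 1: X = 0.143.

X = 0.143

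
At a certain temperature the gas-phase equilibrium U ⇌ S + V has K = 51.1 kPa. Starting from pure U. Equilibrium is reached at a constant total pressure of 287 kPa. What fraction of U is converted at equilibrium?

Basis: 1 mol U initially; let X = conversion of U. Extent ξ = X.
At extent ξ: n_U = 1 − X; n_S = X; n_V = X.
n_T = Σnᵢ = 1 + X.
With p_i = (n_i/n_T)P, K = p_S p_V / (p_U).
Setting this equal to 51.1 kPa and taking the physical root (0 < X < 1) gives X = 0.389.

X = 0.389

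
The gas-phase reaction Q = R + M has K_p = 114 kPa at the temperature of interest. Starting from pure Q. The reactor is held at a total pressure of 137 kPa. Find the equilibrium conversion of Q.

Basis: 1 mol Q initially; let X = conversion of Q. Extent ξ = X.
Moles: n_Q = 1 − X; n_R = X; n_M = X.
Total moles n_T = 1 + X.
With p_i = (n_i/n_T)P, K_p = p_R p_M / (p_Q).
This yields a degree-2 equation in X; solving on (0,1), X = 0.674.

X = 0.674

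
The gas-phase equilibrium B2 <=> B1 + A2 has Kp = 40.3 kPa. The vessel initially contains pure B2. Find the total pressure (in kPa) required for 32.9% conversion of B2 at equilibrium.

P = 332 kPa

Take 1 mol B2 as basis and let X be its fractional conversion, so ξ = X.
Moles: n_B2 = 1 − X; n_B1 = X; n_A2 = X.
Summing: n_T = 1 + X.
Kp = p_B1 p_A2 / (p_B2) with p_i = (n_i/n_T)·P.
At X = 0.329: the mole-fraction product g(X) = Π y_i^ν_i = 0.1214. Since Kp = g(X)·P^{1}, P = (Kp/g)^(1/1) = (40.3/0.1214)^(1/1) = 332 kPa.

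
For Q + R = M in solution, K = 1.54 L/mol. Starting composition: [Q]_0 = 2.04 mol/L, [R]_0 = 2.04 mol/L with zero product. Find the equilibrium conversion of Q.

Let X = conversion of Q; extent ξ = 2.04·X mol/L.
Concentrations: [Q] = 2.04 − 2.04X; [R] = 2.04 − 2.04X; [M] = 2.04X.
K = [M] / ([Q] [R]).
Equating to 1.54 L/mol: the physical root is X = 0.573.

X = 0.573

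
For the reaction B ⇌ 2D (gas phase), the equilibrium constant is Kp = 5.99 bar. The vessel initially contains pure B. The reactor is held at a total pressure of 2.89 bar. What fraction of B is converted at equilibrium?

Let X = conversion of B (basis 1 mol B); extent of reaction ξ = X.
At extent ξ: n_B = 1 − X; n_D = 2X.
n_T = Σnᵢ = 1 + X.
Mole fractions y_i = n_i/n_T; Kp = p_D^2 / (p_B) with p_i = y_i·P.
Setting this equal to 5.99 bar and taking the physical root (0 < X < 1) gives X = 0.584.

X = 0.584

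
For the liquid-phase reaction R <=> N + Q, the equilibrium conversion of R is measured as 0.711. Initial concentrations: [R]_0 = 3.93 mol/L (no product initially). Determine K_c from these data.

Let X = conversion of R.
Concentrations: [R] = 3.93 − 3.93X; [N] = 3.93X; [Q] = 3.93X.
At X = 0.711: [R] = 1.14, [N] = 2.79, [Q] = 2.79.
K_c = [N] [Q] / ([R]) = 6.87 mol/L.

K_c = 6.87 mol/L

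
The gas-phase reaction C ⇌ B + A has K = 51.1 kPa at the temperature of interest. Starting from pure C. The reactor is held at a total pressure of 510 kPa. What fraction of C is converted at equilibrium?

Basis: 1 mol C initially; let X = conversion of C. Extent ξ = X.
Moles: n_C = 1 − X; n_B = X; n_A = X.
Summing: n_T = 1 + X.
With p_i = (n_i/n_T)P, K = p_B p_A / (p_C).
Substituting and setting equal to 51.1 kPa gives a polynomial in X; the root in (0,1) is X = 0.302.

X = 0.302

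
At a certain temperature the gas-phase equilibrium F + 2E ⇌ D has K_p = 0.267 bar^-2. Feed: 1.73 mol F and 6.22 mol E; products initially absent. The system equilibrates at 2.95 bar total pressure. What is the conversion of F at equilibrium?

Let X = conversion of F (basis 1.73 mol F); extent of reaction ξ = 1.73X.
At extent ξ: n_F = 1.73 − 1.73X; n_E = 6.22 − 3.46X; n_D = 1.73X.
Summing: n_T = 7.95 − 3.46X.
With p_i = (n_i/n_T)P, K_p = p_D / (p_F p_E^2).
Substituting and setting equal to 0.267 bar^-2 gives a polynomial in X; the root in (0,1) is X = 0.543.

X = 0.543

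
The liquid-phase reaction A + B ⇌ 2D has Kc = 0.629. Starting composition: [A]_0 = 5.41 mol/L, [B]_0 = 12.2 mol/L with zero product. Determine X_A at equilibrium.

Let X = conversion of A; extent ξ = 5.41·X mol/L.
Concentrations: [A] = 5.41 − 5.41X; [B] = 12.2 − 5.41X; [D] = 10.8X.
Kc = [D]^2 / ([A] [B]).
This equals 0.629 at X = 0.413 (the root in 0 < X < 1).

X = 0.413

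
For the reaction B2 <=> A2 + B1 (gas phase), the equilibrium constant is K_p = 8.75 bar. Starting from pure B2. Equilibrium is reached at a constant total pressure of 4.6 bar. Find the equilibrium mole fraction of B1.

Take 1 mol B2 as basis and let X be its fractional conversion, so ξ = X.
At extent ξ: n_B2 = 1 − X; n_A2 = X; n_B1 = X.
Total moles n_T = 1 + X.
y_i = n_i/n_T, p_i = y_i·P. K_p = p_A2 p_B1 / (p_B2).
This yields a degree-2 equation in X; solving on (0,1), X = 0.810.
Then n_B1 = 0.81, n_T = 1.81, so y_B1 = 0.447.

y_B1 = 0.447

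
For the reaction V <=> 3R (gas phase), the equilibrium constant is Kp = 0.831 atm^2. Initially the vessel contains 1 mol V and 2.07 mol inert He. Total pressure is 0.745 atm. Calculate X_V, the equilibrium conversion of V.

Let X = conversion of V (basis 1 mol V); extent of reaction ξ = X.
Species balance: n_V = 1 − X; n_R = 3X; n_I = 2.07 (inert).
Summing: n_T = 3.07 + 2X.
y_i = n_i/n_T, p_i = y_i·P. Kp = p_R^3 / (p_V).
This yields a degree-3 equation in X; solving on (0,1), X = 0.695.

X = 0.695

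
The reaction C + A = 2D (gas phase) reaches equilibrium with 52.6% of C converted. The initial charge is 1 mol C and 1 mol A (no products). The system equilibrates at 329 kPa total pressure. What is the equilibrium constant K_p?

Let X = conversion of C (basis 1 mol C); extent of reaction ξ = X.
Species balance: n_C = 1 − X; n_A = 1 − X; n_D = 2X.
Total moles n_T = 2 (Δν = 0, constant).
At X = 0.526: n_C = 0.474, n_A = 0.474, n_D = 1.05, n_T = 2.
p_i = (n_i/n_T)·P. K_p = p_D^2 / (p_C p_A) = 4.93.

K_p = 4.93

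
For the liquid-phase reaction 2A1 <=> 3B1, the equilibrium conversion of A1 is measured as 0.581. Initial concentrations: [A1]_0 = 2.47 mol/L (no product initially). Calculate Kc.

Kc = 9.31 mol/L

Let X = conversion of A1.
Concentrations: [A1] = 2.47 − 2.47X; [B1] = 3.71X.
At X = 0.581: [A1] = 1.03, [B1] = 2.15.
Kc = [B1]^3 / ([A1]^2) = 9.31 mol/L.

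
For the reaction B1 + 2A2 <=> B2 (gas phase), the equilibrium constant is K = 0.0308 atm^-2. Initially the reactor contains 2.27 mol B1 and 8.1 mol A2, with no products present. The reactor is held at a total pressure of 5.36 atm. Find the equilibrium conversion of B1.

X = 0.329

Basis: 2.27 mol B1 initially; let X = conversion of B1. Extent ξ = 2.27X.
At extent ξ: n_B1 = 2.27 − 2.27X; n_A2 = 8.1 − 4.54X; n_B2 = 2.27X.
Total moles n_T = 10.4 − 4.54X.
Mole fractions y_i = n_i/n_T; K = p_B2 / (p_B1 p_A2^2) with p_i = y_i·P.
Setting this equal to 0.0308 atm^-2 and taking the physical root (0 < X < 1) gives X = 0.329.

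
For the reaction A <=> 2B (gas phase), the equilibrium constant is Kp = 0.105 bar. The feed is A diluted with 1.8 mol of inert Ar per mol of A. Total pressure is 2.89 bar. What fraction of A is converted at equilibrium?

Basis: 1 mol A initially; let X = conversion of A. Extent ξ = X.
At extent ξ: n_A = 1 − X; n_B = 2X; n_I = 1.8 (inert).
Total moles n_T = 2.8 + X.
Mole fractions y_i = n_i/n_T; Kp = p_B^2 / (p_A) with p_i = y_i·P.
Setting this equal to 0.105 bar and taking the physical root (0 < X < 1) gives X = 0.151.

X = 0.151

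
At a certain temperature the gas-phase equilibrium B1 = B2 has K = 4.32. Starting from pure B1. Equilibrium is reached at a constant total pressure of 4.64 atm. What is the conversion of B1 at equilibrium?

Basis: 1 mol B1 initially; let X = conversion of B1. Extent ξ = X.
Mole table: n_B1 = 1 − X; n_B2 = X.
n_T stays at 1 (no change in mole number).
Mole fractions y_i = n_i/n_T; K = p_B2 / (p_B1) with p_i = y_i·P.
This yields a degree-1 equation in X; solving on (0,1), X = 0.812.

X = 0.812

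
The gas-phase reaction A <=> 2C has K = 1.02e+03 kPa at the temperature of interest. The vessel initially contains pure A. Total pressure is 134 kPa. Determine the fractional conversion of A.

X = 0.810

Take 1 mol A as basis and let X be its fractional conversion, so ξ = X.
At extent ξ: n_A = 1 − X; n_C = 2X.
Total moles n_T = 1 + X.
With p_i = (n_i/n_T)P, K = p_C^2 / (p_A).
Equating to 1.02e+03 kPa and solving on 0 < X < 1: X = 0.810.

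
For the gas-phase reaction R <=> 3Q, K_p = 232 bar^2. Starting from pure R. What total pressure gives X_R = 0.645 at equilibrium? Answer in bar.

Let X = conversion of R (basis 1 mol R); extent of reaction ξ = X.
Moles: n_R = 1 − X; n_Q = 3X.
Summing: n_T = 1 + 2X.
K_p = p_Q^3 / (p_R) with p_i = (n_i/n_T)·P.
At X = 0.645: the mole-fraction product g(X) = Π y_i^ν_i = 3.892. Since K_p = g(X)·P^{2}, P = (K_p/g)^(1/2) = (232/3.892)^(1/2) = 7.72 bar.

P = 7.72 bar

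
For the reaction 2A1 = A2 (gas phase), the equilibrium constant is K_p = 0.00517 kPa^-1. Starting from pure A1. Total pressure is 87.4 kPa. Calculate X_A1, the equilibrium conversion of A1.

X = 0.403

Basis: 1 mol A1 initially; let X = conversion of A1. Extent ξ = 0.5X.
Moles: n_A1 = 1 − X; n_A2 = 0.5X.
Summing: n_T = 1 − 0.5X.
Mole fractions y_i = n_i/n_T; K_p = p_A2 / (p_A1^2) with p_i = y_i·P.
Substituting and setting equal to 0.00517 kPa^-1 gives a polynomial in X; the root in (0,1) is X = 0.403.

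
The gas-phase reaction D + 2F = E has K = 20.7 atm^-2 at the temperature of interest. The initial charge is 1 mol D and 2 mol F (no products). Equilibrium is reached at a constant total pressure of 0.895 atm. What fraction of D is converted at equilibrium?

X = 0.700

Take 1 mol D as basis and let X be its fractional conversion, so ξ = X.
Species balance: n_D = 1 − X; n_F = 2 − 2X; n_E = X.
Summing: n_T = 3 − 2X.
Mole fractions y_i = n_i/n_T; K = p_E / (p_D p_F^2) with p_i = y_i·P.
This yields a degree-3 equation in X; solving on (0,1), X = 0.700.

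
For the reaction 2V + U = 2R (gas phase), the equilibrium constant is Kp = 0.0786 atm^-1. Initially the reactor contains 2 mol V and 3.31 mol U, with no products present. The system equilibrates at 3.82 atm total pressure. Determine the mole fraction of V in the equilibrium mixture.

Take 2 mol V as basis and let X be its fractional conversion, so ξ = X.
Mole table: n_V = 2 − 2X; n_U = 3.31 − X; n_R = 2X.
Summing: n_T = 5.31 − X.
With p_i = (n_i/n_T)P, Kp = p_R^2 / (p_V^2 p_U).
This yields a degree-3 equation in X; solving on (0,1), X = 0.298.
Then n_V = 1.4, n_T = 5.01, so y_V = 0.280.

y_V = 0.280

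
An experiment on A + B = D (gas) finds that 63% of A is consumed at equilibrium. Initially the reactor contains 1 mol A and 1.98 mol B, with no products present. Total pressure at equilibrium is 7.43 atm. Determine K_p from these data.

Basis: 1 mol A initially; let X = conversion of A. Extent ξ = X.
Mole table: n_A = 1 − X; n_B = 1.98 − X; n_D = X.
Summing: n_T = 2.98 − X.
At X = 0.63: n_A = 0.37, n_B = 1.35, n_D = 0.63, n_T = 2.35.
p_i = (n_i/n_T)·P. K_p = p_D / (p_A p_B) = 0.399 atm^-1.

K_p = 0.399 atm^-1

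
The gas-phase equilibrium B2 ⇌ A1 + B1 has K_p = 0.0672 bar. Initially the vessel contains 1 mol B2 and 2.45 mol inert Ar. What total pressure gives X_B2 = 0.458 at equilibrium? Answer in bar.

P = 0.679 bar

Basis: 1 mol B2 initially; let X = conversion of B2. Extent ξ = X.
Moles: n_B2 = 1 − X; n_A1 = X; n_B1 = X; n_I = 2.45 (inert).
Summing: n_T = 3.45 + X.
K_p = p_A1 p_B1 / (p_B2) with p_i = (n_i/n_T)·P.
At X = 0.458: the mole-fraction product g(X) = Π y_i^ν_i = 0.09903. Since K_p = g(X)·P^{1}, P = (K_p/g)^(1/1) = (0.0672/0.09903)^(1/1) = 0.679 bar.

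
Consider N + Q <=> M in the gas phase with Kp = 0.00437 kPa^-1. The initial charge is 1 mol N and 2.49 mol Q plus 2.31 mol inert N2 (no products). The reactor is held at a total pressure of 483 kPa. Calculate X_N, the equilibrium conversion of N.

Take 1 mol N as basis and let X be its fractional conversion, so ξ = X.
At extent ξ: n_N = 1 − X; n_Q = 2.49 − X; n_M = X; n_I = 2.31 (inert).
Summing: n_T = 5.8 − X.
Mole fractions y_i = n_i/n_T; Kp = p_M / (p_N p_Q) with p_i = y_i·P.
Equating to 0.00437 kPa^-1 and solving on 0 < X < 1: X = 0.446.

X = 0.446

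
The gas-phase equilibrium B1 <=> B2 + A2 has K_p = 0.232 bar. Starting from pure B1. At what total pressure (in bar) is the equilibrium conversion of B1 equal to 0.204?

P = 5.34 bar

Basis: 1 mol B1 initially; let X = conversion of B1. Extent ξ = X.
Mole table: n_B1 = 1 − X; n_B2 = X; n_A2 = X.
n_T = Σnᵢ = 1 + X.
K_p = p_B2 p_A2 / (p_B1) with p_i = (n_i/n_T)·P.
At X = 0.204: the mole-fraction product g(X) = Π y_i^ν_i = 0.04342. Since K_p = g(X)·P^{1}, P = (K_p/g)^(1/1) = (0.232/0.04342)^(1/1) = 5.34 bar.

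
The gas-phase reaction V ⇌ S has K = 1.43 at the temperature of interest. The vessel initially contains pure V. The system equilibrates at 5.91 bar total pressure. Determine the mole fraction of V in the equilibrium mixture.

Let X = conversion of V (basis 1 mol V); extent of reaction ξ = X.
Moles: n_V = 1 − X; n_S = X.
Since Δν = 0, n_T = 1 throughout.
With p_i = (n_i/n_T)P, K = p_S / (p_V).
Equating to 1.43 and solving on 0 < X < 1: X = 0.588.
Then n_V = 0.412, n_T = 1, so y_V = 0.412.

y_V = 0.412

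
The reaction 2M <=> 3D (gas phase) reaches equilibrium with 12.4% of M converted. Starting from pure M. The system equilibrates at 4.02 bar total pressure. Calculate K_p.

Basis: 1 mol M initially; let X = conversion of M. Extent ξ = 0.5X.
Moles: n_M = 1 − X; n_D = 1.5X.
Total moles n_T = 1 + 0.5X.
At X = 0.124: n_M = 0.876, n_D = 0.186, n_T = 1.06.
p_i = (n_i/n_T)·P. K_p = p_D^3 / (p_M^2) = 0.0317 bar.

K_p = 0.0317 bar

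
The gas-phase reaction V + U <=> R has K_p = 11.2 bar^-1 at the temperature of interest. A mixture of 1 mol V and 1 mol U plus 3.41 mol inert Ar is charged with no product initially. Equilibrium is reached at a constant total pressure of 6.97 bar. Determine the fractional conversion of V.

X = 0.784

Let X = conversion of V (basis 1 mol V); extent of reaction ξ = X.
Moles: n_V = 1 − X; n_U = 1 − X; n_R = X; n_I = 3.41 (inert).
Total moles n_T = 5.41 − X.
Mole fractions y_i = n_i/n_T; K_p = p_R / (p_V p_U) with p_i = y_i·P.
Equating to 11.2 bar^-1 and solving on 0 < X < 1: X = 0.784.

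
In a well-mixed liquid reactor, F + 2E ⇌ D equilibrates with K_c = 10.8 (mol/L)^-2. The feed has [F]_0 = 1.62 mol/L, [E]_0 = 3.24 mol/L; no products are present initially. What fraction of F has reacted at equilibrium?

X = 0.808

Let X = conversion of F; extent ξ = 1.62·X mol/L.
Concentrations: [F] = 1.62 − 1.62X; [E] = 3.24 − 3.24X; [D] = 1.62X.
K_c = [D] / ([F] [E]^2).
This equals 10.8 at X = 0.808 (the root in 0 < X < 1).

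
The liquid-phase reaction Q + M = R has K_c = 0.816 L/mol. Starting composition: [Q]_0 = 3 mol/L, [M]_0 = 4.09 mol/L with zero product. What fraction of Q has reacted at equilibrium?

Let X = conversion of Q; extent ξ = 3·X mol/L.
Concentrations: [Q] = 3 − 3X; [M] = 4.09 − 3X; [R] = 3X.
K_c = [R] / ([Q] [M]).
This equals 0.816 at X = 0.639 (the root in 0 < X < 1).

X = 0.639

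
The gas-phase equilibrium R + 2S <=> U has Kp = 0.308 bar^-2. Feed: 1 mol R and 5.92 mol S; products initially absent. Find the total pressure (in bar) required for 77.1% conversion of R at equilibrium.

Let X = conversion of R (basis 1 mol R); extent of reaction ξ = X.
Species balance: n_R = 1 − X; n_S = 5.92 − 2X; n_U = X.
n_T = Σnᵢ = 6.92 − 2X.
Kp = p_U / (p_R p_S^2) with p_i = (n_i/n_T)·P.
At X = 0.771: the mole-fraction product g(X) = Π y_i^ν_i = 5.081. Since Kp = g(X)·P^{-2}, P = (g/Kp)^(1/2) = (5.081/0.308)^(1/2) = 4.06 bar.

P = 4.06 bar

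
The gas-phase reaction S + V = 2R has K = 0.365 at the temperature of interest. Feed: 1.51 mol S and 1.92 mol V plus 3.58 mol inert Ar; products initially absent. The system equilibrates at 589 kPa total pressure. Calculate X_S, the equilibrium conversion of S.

X = 0.261

Take 1.51 mol S as basis and let X be its fractional conversion, so ξ = 1.51X.
Species balance: n_S = 1.51 − 1.51X; n_V = 1.92 − 1.51X; n_R = 3.02X; n_I = 3.58 (inert).
Since Δν = 0, n_T = 7.01 throughout.
Mole fractions y_i = n_i/n_T; K = p_R^2 / (p_S p_V) with p_i = y_i·P.
Substituting and setting equal to 0.365 gives a polynomial in X; the root in (0,1) is X = 0.261.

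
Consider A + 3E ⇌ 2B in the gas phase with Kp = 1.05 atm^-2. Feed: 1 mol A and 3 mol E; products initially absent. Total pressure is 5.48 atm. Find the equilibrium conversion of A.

Let X = conversion of A (basis 1 mol A); extent of reaction ξ = X.
Species balance: n_A = 1 − X; n_E = 3 − 3X; n_B = 2X.
Summing: n_T = 4 − 2X.
Mole fractions y_i = n_i/n_T; Kp = p_B^2 / (p_A p_E^3) with p_i = y_i·P.
Equating to 1.05 atm^-2 and solving on 0 < X < 1: X = 0.653.

X = 0.653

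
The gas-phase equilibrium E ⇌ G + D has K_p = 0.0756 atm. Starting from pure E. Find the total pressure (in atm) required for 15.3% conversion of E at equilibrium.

P = 3.15 atm

Basis: 1 mol E initially; let X = conversion of E. Extent ξ = X.
Mole table: n_E = 1 − X; n_G = X; n_D = X.
n_T = Σnᵢ = 1 + X.
K_p = p_G p_D / (p_E) with p_i = (n_i/n_T)·P.
At X = 0.153: the mole-fraction product g(X) = Π y_i^ν_i = 0.02397. Since K_p = g(X)·P^{1}, P = (K_p/g)^(1/1) = (0.0756/0.02397)^(1/1) = 3.15 atm.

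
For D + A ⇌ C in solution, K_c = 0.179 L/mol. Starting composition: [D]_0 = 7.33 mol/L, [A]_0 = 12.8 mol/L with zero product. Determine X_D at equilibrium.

X = 0.601

Let X = conversion of D; extent ξ = 7.33·X mol/L.
Concentrations: [D] = 7.33 − 7.33X; [A] = 12.8 − 7.33X; [C] = 7.33X.
K_c = [C] / ([D] [A]).
This equals 0.179 at X = 0.601 (the root in 0 < X < 1).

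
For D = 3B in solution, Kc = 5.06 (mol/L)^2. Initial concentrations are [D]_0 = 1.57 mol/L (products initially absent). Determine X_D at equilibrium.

Let X = conversion of D; extent ξ = 1.57·X mol/L.
Concentrations: [D] = 1.57 − 1.57X; [B] = 4.71X.
Kc = [B]^3 / ([D]).
This equals 5.06 at X = 0.364 (the root in 0 < X < 1).

X = 0.364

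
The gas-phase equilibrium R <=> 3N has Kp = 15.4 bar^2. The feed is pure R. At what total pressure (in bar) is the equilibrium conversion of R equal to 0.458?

Let X = conversion of R (basis 1 mol R); extent of reaction ξ = X.
Moles: n_R = 1 − X; n_N = 3X.
Total moles n_T = 1 + 2X.
Kp = p_N^3 / (p_R) with p_i = (n_i/n_T)·P.
At X = 0.458: the mole-fraction product g(X) = Π y_i^ν_i = 1.304. Since Kp = g(X)·P^{2}, P = (Kp/g)^(1/2) = (15.4/1.304)^(1/2) = 3.44 bar.

P = 3.44 bar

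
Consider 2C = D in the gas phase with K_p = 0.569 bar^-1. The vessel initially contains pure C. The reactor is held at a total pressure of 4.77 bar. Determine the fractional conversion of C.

Basis: 1 mol C initially; let X = conversion of C. Extent ξ = 0.5X.
Mole table: n_C = 1 − X; n_D = 0.5X.
Total moles n_T = 1 − 0.5X.
Mole fractions y_i = n_i/n_T; K_p = p_D / (p_C^2) with p_i = y_i·P.
This yields a degree-2 equation in X; solving on (0,1), X = 0.710.

X = 0.710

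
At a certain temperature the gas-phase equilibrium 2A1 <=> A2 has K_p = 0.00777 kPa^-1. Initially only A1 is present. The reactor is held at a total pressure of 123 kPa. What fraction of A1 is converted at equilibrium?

Basis: 1 mol A1 initially; let X = conversion of A1. Extent ξ = 0.5X.
Species balance: n_A1 = 1 − X; n_A2 = 0.5X.
n_T = Σnᵢ = 1 − 0.5X.
With p_i = (n_i/n_T)P, K_p = p_A2 / (p_A1^2).
Equating to 0.00777 kPa^-1 and solving on 0 < X < 1: X = 0.545.

X = 0.545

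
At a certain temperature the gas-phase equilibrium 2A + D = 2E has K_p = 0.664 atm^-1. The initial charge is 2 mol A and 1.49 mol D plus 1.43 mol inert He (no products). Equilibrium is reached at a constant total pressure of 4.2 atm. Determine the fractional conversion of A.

X = 0.446

Take 2 mol A as basis and let X be its fractional conversion, so ξ = X.
Moles: n_A = 2 − 2X; n_D = 1.49 − X; n_E = 2X; n_I = 1.43 (inert).
Summing: n_T = 4.92 − X.
With p_i = (n_i/n_T)P, K_p = p_E^2 / (p_A^2 p_D).
Setting this equal to 0.664 atm^-1 and taking the physical root (0 < X < 1) gives X = 0.446.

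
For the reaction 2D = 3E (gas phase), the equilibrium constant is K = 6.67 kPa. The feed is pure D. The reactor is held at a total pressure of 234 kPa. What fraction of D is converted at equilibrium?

X = 0.183

Take 1 mol D as basis and let X be its fractional conversion, so ξ = 0.5X.
At extent ξ: n_D = 1 − X; n_E = 1.5X.
Summing: n_T = 1 + 0.5X.
y_i = n_i/n_T, p_i = y_i·P. K = p_E^3 / (p_D^2).
Substituting and setting equal to 6.67 kPa gives a polynomial in X; the root in (0,1) is X = 0.183.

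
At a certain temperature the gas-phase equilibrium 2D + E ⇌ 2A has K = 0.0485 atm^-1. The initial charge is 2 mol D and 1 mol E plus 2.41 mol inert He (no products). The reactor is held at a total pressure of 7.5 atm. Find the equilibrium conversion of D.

Take 2 mol D as basis and let X be its fractional conversion, so ξ = X.
At extent ξ: n_D = 2 − 2X; n_E = 1 − X; n_A = 2X; n_I = 2.41 (inert).
Total moles n_T = 5.41 − X.
y_i = n_i/n_T, p_i = y_i·P. K = p_A^2 / (p_D^2 p_E).
Substituting and setting equal to 0.0485 atm^-1 gives a polynomial in X; the root in (0,1) is X = 0.192.

X = 0.192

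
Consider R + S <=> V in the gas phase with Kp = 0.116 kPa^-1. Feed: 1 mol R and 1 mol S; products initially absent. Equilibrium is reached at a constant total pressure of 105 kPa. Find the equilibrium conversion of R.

Take 1 mol R as basis and let X be its fractional conversion, so ξ = X.
At extent ξ: n_R = 1 − X; n_S = 1 − X; n_V = X.
Total moles n_T = 2 − X.
Mole fractions y_i = n_i/n_T; Kp = p_V / (p_R p_S) with p_i = y_i·P.
Setting this equal to 0.116 kPa^-1 and taking the physical root (0 < X < 1) gives X = 0.725.

X = 0.725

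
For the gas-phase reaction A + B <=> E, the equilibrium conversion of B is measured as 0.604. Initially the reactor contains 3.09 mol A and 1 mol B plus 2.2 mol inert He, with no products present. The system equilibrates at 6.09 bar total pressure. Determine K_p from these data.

K_p = 0.573 bar^-1

Take 1 mol B as basis and let X be its fractional conversion, so ξ = X.
Species balance: n_A = 3.09 − X; n_B = 1 − X; n_E = X; n_I = 2.2 (inert).
Total moles n_T = 6.29 − X.
At X = 0.604: n_A = 2.49, n_B = 0.396, n_E = 0.604, n_T = 5.69.
p_i = (n_i/n_T)·P. K_p = p_E / (p_A p_B) = 0.573 bar^-1.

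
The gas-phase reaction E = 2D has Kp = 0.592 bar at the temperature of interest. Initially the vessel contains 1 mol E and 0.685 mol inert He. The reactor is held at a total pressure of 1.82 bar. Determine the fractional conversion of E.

X = 0.331

Let X = conversion of E (basis 1 mol E); extent of reaction ξ = X.
Moles: n_E = 1 − X; n_D = 2X; n_I = 0.685 (inert).
Summing: n_T = 1.69 + X.
Mole fractions y_i = n_i/n_T; Kp = p_D^2 / (p_E) with p_i = y_i·P.
Setting this equal to 0.592 bar and taking the physical root (0 < X < 1) gives X = 0.331.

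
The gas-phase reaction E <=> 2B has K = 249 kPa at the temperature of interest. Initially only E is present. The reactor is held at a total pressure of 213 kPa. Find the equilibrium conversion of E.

Let X = conversion of E (basis 1 mol E); extent of reaction ξ = X.
Moles: n_E = 1 − X; n_B = 2X.
Summing: n_T = 1 + X.
Mole fractions y_i = n_i/n_T; K = p_B^2 / (p_E) with p_i = y_i·P.
This yields a degree-2 equation in X; solving on (0,1), X = 0.476.

X = 0.476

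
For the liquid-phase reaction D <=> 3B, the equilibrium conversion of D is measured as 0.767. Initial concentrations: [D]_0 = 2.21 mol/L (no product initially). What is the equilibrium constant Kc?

Kc = 255 (mol/L)^2

Let X = conversion of D.
Concentrations: [D] = 2.21 − 2.21X; [B] = 6.63X.
At X = 0.767: [D] = 0.515, [B] = 5.09.
Kc = [B]^3 / ([D]) = 255 (mol/L)^2.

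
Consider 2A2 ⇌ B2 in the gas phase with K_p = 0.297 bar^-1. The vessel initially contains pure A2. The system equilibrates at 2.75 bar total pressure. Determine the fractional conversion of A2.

X = 0.516

Basis: 1 mol A2 initially; let X = conversion of A2. Extent ξ = 0.5X.
Mole table: n_A2 = 1 − X; n_B2 = 0.5X.
n_T = Σnᵢ = 1 − 0.5X.
Mole fractions y_i = n_i/n_T; K_p = p_B2 / (p_A2^2) with p_i = y_i·P.
Equating to 0.297 bar^-1 and solving on 0 < X < 1: X = 0.516.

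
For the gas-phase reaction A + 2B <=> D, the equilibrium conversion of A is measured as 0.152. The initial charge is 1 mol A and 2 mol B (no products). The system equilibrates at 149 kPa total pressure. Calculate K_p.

Let X = conversion of A (basis 1 mol A); extent of reaction ξ = X.
Species balance: n_A = 1 − X; n_B = 2 − 2X; n_D = X.
Summing: n_T = 3 − 2X.
At X = 0.152: n_A = 0.848, n_B = 1.7, n_D = 0.152, n_T = 2.7.
p_i = (n_i/n_T)·P. K_p = p_D / (p_A p_B^2) = 2.04e-05 kPa^-2.

K_p = 2.04e-05 kPa^-2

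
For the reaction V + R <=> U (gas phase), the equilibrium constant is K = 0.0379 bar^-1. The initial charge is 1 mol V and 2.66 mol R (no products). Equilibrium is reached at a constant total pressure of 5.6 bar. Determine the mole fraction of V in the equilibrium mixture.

y_V = 0.246

Take 1 mol V as basis and let X be its fractional conversion, so ξ = X.
At extent ξ: n_V = 1 − X; n_R = 2.66 − X; n_U = X.
n_T = Σnᵢ = 3.66 − X.
With p_i = (n_i/n_T)P, K = p_U / (p_V p_R).
Substituting and setting equal to 0.0379 bar^-1 gives a polynomial in X; the root in (0,1) is X = 0.132.
Then n_V = 0.868, n_T = 3.53, so y_V = 0.246.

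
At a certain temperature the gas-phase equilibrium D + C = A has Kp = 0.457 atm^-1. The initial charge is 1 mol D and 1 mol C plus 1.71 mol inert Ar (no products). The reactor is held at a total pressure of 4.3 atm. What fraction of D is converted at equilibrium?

Take 1 mol D as basis and let X be its fractional conversion, so ξ = X.
Moles: n_D = 1 − X; n_C = 1 − X; n_A = X; n_I = 1.71 (inert).
Summing: n_T = 3.71 − X.
Mole fractions y_i = n_i/n_T; Kp = p_A / (p_D p_C) with p_i = y_i·P.
Substituting and setting equal to 0.457 atm^-1 gives a polynomial in X; the root in (0,1) is X = 0.290.

X = 0.290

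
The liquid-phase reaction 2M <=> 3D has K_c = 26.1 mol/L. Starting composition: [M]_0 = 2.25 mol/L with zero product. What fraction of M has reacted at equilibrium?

Let X = conversion of M; extent ξ = 2.25X/2 mol/L.
Concentrations: [M] = 2.25 − 2.25X; [D] = 3.38X.
K_c = [D]^3 / ([M]^2).
Solving K_c = 26.1 for X ∈ (0,1): X = 0.691.

X = 0.691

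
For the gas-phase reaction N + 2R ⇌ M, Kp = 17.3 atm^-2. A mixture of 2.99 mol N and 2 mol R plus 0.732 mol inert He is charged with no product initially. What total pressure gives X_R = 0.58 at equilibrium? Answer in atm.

P = 0.641 atm

Basis: 2 mol R initially; let X = conversion of R. Extent ξ = X.
Mole table: n_N = 2.99 − X; n_R = 2 − 2X; n_M = X; n_I = 0.732 (inert).
n_T = Σnᵢ = 5.72 − 2X.
Kp = p_M / (p_N p_R^2) with p_i = (n_i/n_T)·P.
At X = 0.58: the mole-fraction product g(X) = Π y_i^ν_i = 7.098. Since Kp = g(X)·P^{-2}, P = (g/Kp)^(1/2) = (7.098/17.3)^(1/2) = 0.641 atm.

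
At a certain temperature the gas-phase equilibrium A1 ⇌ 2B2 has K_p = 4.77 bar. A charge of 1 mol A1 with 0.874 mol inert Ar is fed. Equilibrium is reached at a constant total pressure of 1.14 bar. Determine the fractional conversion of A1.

X = 0.781

Let X = conversion of A1 (basis 1 mol A1); extent of reaction ξ = X.
Mole table: n_A1 = 1 − X; n_B2 = 2X; n_I = 0.874 (inert).
n_T = Σnᵢ = 1.87 + X.
With p_i = (n_i/n_T)P, K_p = p_B2^2 / (p_A1).
Equating to 4.77 bar and solving on 0 < X < 1: X = 0.781.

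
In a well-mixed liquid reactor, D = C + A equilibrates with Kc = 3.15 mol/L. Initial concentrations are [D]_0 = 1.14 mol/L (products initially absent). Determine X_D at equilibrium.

X = 0.780

Let X = conversion of D; extent ξ = 1.14·X mol/L.
Concentrations: [D] = 1.14 − 1.14X; [C] = 1.14X; [A] = 1.14X.
Kc = [C] [A] / ([D]).
Setting equal to 3.15 and solving for X on (0,1) gives X = 0.780.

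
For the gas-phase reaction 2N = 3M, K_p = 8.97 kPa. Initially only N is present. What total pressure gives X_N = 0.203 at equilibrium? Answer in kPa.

P = 222 kPa

Take 1 mol N as basis and let X be its fractional conversion, so ξ = 0.5X.
At extent ξ: n_N = 1 − X; n_M = 1.5X.
Total moles n_T = 1 + 0.5X.
K_p = p_M^3 / (p_N^2) with p_i = (n_i/n_T)·P.
At X = 0.203: the mole-fraction product g(X) = Π y_i^ν_i = 0.04035. Since K_p = g(X)·P^{1}, P = (K_p/g)^(1/1) = (8.97/0.04035)^(1/1) = 222 kPa.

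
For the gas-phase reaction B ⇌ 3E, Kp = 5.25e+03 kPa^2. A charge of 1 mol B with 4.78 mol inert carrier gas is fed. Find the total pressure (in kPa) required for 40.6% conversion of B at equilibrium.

P = 274 kPa

Let X = conversion of B (basis 1 mol B); extent of reaction ξ = X.
Species balance: n_B = 1 − X; n_E = 3X; n_I = 4.78 (inert).
n_T = Σnᵢ = 5.78 + 2X.
Kp = p_E^3 / (p_B) with p_i = (n_i/n_T)·P.
At X = 0.406: the mole-fraction product g(X) = Π y_i^ν_i = 0.07. Since Kp = g(X)·P^{2}, P = (Kp/g)^(1/2) = (5.25e+03/0.07)^(1/2) = 274 kPa.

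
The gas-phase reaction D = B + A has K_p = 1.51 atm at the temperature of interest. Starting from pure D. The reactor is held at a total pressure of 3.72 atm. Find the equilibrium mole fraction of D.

y_D = 0.301

Basis: 1 mol D initially; let X = conversion of D. Extent ξ = X.
At extent ξ: n_D = 1 − X; n_B = X; n_A = X.
Total moles n_T = 1 + X.
y_i = n_i/n_T, p_i = y_i·P. K_p = p_B p_A / (p_D).
This yields a degree-2 equation in X; solving on (0,1), X = 0.537.
Then n_D = 0.463, n_T = 1.54, so y_D = 0.301.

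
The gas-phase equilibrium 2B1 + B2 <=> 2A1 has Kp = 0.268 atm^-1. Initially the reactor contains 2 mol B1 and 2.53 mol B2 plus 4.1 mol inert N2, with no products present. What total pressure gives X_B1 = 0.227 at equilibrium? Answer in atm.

P = 1.17 atm

Basis: 2 mol B1 initially; let X = conversion of B1. Extent ξ = X.
Moles: n_B1 = 2 − 2X; n_B2 = 2.53 − X; n_A1 = 2X; n_I = 4.1 (inert).
Summing: n_T = 8.63 − X.
Kp = p_A1^2 / (p_B1^2 p_B2) with p_i = (n_i/n_T)·P.
At X = 0.227: the mole-fraction product g(X) = Π y_i^ν_i = 0.3147. Since Kp = g(X)·P^{-1}, P = (g/Kp)^(1/1) = (0.3147/0.268)^(1/1) = 1.17 atm.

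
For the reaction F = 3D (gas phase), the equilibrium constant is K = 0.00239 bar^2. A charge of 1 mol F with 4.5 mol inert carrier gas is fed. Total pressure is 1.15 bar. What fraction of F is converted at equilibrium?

Let X = conversion of F (basis 1 mol F); extent of reaction ξ = X.
Moles: n_F = 1 − X; n_D = 3X; n_I = 4.5 (inert).
Total moles n_T = 5.5 + 2X.
With p_i = (n_i/n_T)P, K = p_D^3 / (p_F).
Setting this equal to 0.00239 bar^2 and taking the physical root (0 < X < 1) gives X = 0.125.

X = 0.125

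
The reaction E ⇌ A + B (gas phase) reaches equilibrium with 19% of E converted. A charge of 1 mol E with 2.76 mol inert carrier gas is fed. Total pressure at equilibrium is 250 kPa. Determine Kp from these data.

Take 1 mol E as basis and let X be its fractional conversion, so ξ = X.
Species balance: n_E = 1 − X; n_A = X; n_B = X; n_I = 2.76 (inert).
n_T = Σnᵢ = 3.76 + X.
At X = 0.19: n_E = 0.81, n_A = 0.19, n_B = 0.19, n_T = 3.95.
p_i = (n_i/n_T)·P. Kp = p_A p_B / (p_E) = 2.82 kPa.

Kp = 2.82 kPa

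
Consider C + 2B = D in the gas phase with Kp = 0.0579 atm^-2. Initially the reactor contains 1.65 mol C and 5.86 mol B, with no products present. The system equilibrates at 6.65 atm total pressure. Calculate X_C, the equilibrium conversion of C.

X = 0.562

Take 1.65 mol C as basis and let X be its fractional conversion, so ξ = 1.65X.
Moles: n_C = 1.65 − 1.65X; n_B = 5.86 − 3.3X; n_D = 1.65X.
n_T = Σnᵢ = 7.51 − 3.3X.
y_i = n_i/n_T, p_i = y_i·P. Kp = p_D / (p_C p_B^2).
This yields a degree-3 equation in X; solving on (0,1), X = 0.562.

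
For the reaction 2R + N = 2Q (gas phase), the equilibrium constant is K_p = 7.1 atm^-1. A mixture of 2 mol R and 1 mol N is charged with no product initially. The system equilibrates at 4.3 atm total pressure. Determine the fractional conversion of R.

X = 0.674

Let X = conversion of R (basis 2 mol R); extent of reaction ξ = X.
Moles: n_R = 2 − 2X; n_N = 1 − X; n_Q = 2X.
n_T = Σnᵢ = 3 − X.
With p_i = (n_i/n_T)P, K_p = p_Q^2 / (p_R^2 p_N).
This yields a degree-3 equation in X; solving on (0,1), X = 0.674.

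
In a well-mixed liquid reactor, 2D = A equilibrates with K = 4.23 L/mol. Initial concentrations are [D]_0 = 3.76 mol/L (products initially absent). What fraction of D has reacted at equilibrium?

Let X = conversion of D; extent ξ = 3.76X/2 mol/L.
Concentrations: [D] = 3.76 − 3.76X; [A] = 1.88X.
K = [A] / ([D]^2).
Equating to 4.23 L/mol: the physical root is X = 0.838.

X = 0.838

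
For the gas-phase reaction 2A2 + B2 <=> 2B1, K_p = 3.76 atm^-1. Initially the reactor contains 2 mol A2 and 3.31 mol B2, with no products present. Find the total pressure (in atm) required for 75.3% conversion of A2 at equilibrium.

P = 4.41 atm

Take 2 mol A2 as basis and let X be its fractional conversion, so ξ = X.
Species balance: n_A2 = 2 − 2X; n_B2 = 3.31 − X; n_B1 = 2X.
Summing: n_T = 5.31 − X.
K_p = p_B1^2 / (p_A2^2 p_B2) with p_i = (n_i/n_T)·P.
At X = 0.753: the mole-fraction product g(X) = Π y_i^ν_i = 16.56. Since K_p = g(X)·P^{-1}, P = (g/K_p)^(1/1) = (16.56/3.76)^(1/1) = 4.41 atm.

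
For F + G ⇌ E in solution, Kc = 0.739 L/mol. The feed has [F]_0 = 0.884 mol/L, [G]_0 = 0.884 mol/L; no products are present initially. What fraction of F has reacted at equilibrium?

X = 0.311

Let X = conversion of F; extent ξ = 0.884·X mol/L.
Concentrations: [F] = 0.884 − 0.884X; [G] = 0.884 − 0.884X; [E] = 0.884X.
Kc = [E] / ([F] [G]).
Setting equal to 0.739 and solving for X on (0,1) gives X = 0.311.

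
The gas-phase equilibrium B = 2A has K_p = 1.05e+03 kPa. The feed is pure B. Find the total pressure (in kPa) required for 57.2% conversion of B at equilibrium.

P = 540 kPa

Take 1 mol B as basis and let X be its fractional conversion, so ξ = X.
Mole table: n_B = 1 − X; n_A = 2X.
Total moles n_T = 1 + X.
K_p = p_A^2 / (p_B) with p_i = (n_i/n_T)·P.
At X = 0.572: the mole-fraction product g(X) = Π y_i^ν_i = 1.945. Since K_p = g(X)·P^{1}, P = (K_p/g)^(1/1) = (1.05e+03/1.945)^(1/1) = 540 kPa.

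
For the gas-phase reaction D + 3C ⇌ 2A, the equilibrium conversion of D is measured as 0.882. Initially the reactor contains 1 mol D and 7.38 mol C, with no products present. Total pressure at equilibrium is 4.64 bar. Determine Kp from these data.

Basis: 1 mol D initially; let X = conversion of D. Extent ξ = X.
At extent ξ: n_D = 1 − X; n_C = 7.38 − 3X; n_A = 2X.
Summing: n_T = 8.38 − 2X.
At X = 0.882: n_D = 0.118, n_C = 4.73, n_A = 1.76, n_T = 6.62.
p_i = (n_i/n_T)·P. Kp = p_A^2 / (p_D p_C^3) = 0.505 bar^-2.

Kp = 0.505 bar^-2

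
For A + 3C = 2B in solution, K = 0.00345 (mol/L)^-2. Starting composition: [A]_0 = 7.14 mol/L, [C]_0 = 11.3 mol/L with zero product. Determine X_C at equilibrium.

X = 0.362

Let X = conversion of C; extent ξ = 11.3X/3 mol/L.
Concentrations: [A] = 7.14 − 3.77X; [C] = 11.3 − 11.3X; [B] = 7.53X.
K = [B]^2 / ([A] [C]^3).
This equals 0.00345 at X = 0.362 (the root in 0 < X < 1).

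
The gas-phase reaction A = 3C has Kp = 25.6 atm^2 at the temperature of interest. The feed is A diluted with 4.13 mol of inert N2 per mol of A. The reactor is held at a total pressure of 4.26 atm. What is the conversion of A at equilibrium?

Take 1 mol A as basis and let X be its fractional conversion, so ξ = X.
Species balance: n_A = 1 − X; n_C = 3X; n_I = 4.13 (inert).
n_T = Σnᵢ = 5.13 + 2X.
y_i = n_i/n_T, p_i = y_i·P. Kp = p_C^3 / (p_A).
Substituting and setting equal to 25.6 atm^2 gives a polynomial in X; the root in (0,1) is X = 0.790.

X = 0.790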